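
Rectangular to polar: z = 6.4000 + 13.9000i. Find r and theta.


r = sqrt(40.96+193.21) = sqrt(234.17) = 15.3026
theta = atan2(13.9, 6.4) = 65.2772 degrees

r = 15.3026, theta = 65.2772 degrees


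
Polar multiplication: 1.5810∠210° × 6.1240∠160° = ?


r = 1.5810 * 6.1240 = 9.6820
theta = 210° + 160° = 370° = 10° (mod 360)

9.6820 cis(10°)


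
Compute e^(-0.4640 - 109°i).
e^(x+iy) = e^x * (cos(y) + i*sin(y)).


e^-0.4640 = 0.6288
cos(-109°) = -0.3256
sin(-109°) = -0.9455
Real = 0.6288*(-0.3256) = -0.2047
Imag = 0.6288*(-0.9455) = -0.5945

-0.2047 - 0.5945i


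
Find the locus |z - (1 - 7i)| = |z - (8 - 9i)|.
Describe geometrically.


Equal distances means the locus is the perpendicular bisector of z1 and z2.
Midpoint = ((1+8)/2, (-7+(-9))/2) = (4.5000, -8.0000)

Perpendicular bisector through (4.5000, -8.0000)


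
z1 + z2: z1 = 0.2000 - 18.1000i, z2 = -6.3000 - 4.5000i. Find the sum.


Real: 0.2 - 6.3 = -6.1
Imag: -18.1 - 4.5 = -22.6

-6.1000 - 22.6000i


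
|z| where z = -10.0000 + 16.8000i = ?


|z| = sqrt((-10)^2 + 16.8^2) = sqrt(100 + 282.24) = sqrt(382.24) = 19.5510

|z| = 19.5510


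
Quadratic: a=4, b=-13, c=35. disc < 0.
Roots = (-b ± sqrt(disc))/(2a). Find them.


disc = (-13)^2 - 4*4*35 = 169 - 560 = -391
sqrt(|disc|) = sqrt(391) = 19.7737
Real part = 13/(2*4) = 1.6250
Imag part = 19.7737/(2*4) = 2.4717

1.6250 ± 2.4717i


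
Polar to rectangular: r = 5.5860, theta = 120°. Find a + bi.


a = 5.5860*cos(120°) = 5.5860*(-0.5) = -2.7930
b = 5.5860*sin(120°) = 5.5860*0.86603 = 4.8376

-2.7930 + 4.8376i


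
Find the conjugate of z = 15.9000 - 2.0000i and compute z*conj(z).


z_bar = 15.9000 + 2.0000i
z*z_bar = 15.9^2 + (-2)^2 = 252.81 + 4 = 256.81

z_bar = 15.9000 + 2.0000i, z*z_bar = 256.81


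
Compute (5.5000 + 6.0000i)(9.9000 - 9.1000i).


Real = 5.5*9.9 - 6*(-9.1) = 54.45 - (-54.6) = 109.05
Imag = 5.5*(-9.1) + 9.9*6 = -50.05 + 59.4 = 9.35

109.0500 + 9.3500i


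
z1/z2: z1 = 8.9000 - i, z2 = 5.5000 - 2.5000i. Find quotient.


Conjugate of z2 = 5.5000 + 2.5000i
Numerator: (8.9000 - i)(5.5000 + 2.5000i) = 51.4500 + 16.7500i
Denominator: 5.5^2 + (-2.5)^2 = 36.5
Result = (51.4500 + 16.7500i)/36.5

1.4096 + 0.4589i


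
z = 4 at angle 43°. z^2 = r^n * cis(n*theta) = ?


r^2 = 4^2 = 16
n*theta = 2*43° = 86° = 86° (mod 360)
a = 16*cos(86°) = 1.1161
b = 16*sin(86°) = 15.9610

16 cis(86°) = 1.1161 + 15.9610i


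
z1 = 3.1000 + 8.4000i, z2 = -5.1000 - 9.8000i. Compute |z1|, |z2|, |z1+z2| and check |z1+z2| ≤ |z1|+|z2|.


|z1| = sqrt(3.1^2 + 8.4^2) = sqrt(80.17) = 8.9538
|z2| = sqrt((-5.1)^2 + (-9.8)^2) = sqrt(122.05) = 11.0476
z1+z2 = -2.0000 - 1.4000i
|z1+z2| = sqrt(5.96) = 2.4413
|z1|+|z2| = 8.9538 + 11.0476 = 20.0014

|z1+z2| = 2.4413 ≤ |z1|+|z2| = 20.0014 (verified)


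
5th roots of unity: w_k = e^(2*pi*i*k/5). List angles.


The 5th roots of unity are cis(360k/5°) for k=0..4
Angle step = 360/5 = 72°
Primitive root: cis(72°)
Primitive root = 0.3090 + 0.9511i

5 roots at angles: 0°, 72°, 144°, 216°, 288°


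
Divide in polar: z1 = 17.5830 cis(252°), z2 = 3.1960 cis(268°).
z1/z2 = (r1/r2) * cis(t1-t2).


r = 17.5830 / 3.1960 = 5.5016
theta = 252° - 268° = -16° = 344° (mod 360)

5.5016 cis(344°)


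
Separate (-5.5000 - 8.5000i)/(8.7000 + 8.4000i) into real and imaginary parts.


Multiply by conjugate: (-5.5000 - 8.5000i)(8.7000 - 8.4000i) / (8.7^2 + 8.4^2)
Numerator real = -5.5*8.7 - (8.5)*8.4 = -119.25
Numerator imag = -8.5*8.7 - (-5.5)*8.4 = -27.75
Denominator = 146.25
Re(z) = -119.25/146.25 = -0.8154
Im(z) = -27.75/146.25 = -0.1897

Re(z) = -0.8154, Im(z) = -0.1897


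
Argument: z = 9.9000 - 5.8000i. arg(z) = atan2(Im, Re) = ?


Re = 9.9, Im = -5.8
arg = atan2(-5.8, 9.9) = -30.3643 degrees

arg(z) = -30.3643 degrees


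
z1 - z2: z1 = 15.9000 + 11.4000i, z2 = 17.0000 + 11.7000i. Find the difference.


Real: 15.9 - 17 = -1.1
Imag: 11.4 - 11.7 = -0.3

-1.1000 - 0.3000i


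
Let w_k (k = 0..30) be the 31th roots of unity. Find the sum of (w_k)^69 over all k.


The roots are w_k = w^k with w = e^(2*pi*i/31), and (w^k)^69 = (w^69)^k.
So S = 1 + u + u^2 + ... + u^(30) with u = w^69.
69 = 2*31 + 7, so 69 is not a multiple of 31: u = (w^31)^2 * w^7 = w^7 ≠ 1 (w is a primitive 31th root), while u^31 = (w^31)^69 = 1.
Geometric series: S = (1 - u^31)/(1 - u) = (1 - 1)/(1 - u) = 0

S = 0


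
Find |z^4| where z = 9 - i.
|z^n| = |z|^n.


|z| = sqrt(81+1) = sqrt(82) = 9.0554
|z^4| = |z|^4 = (sqrt(82))^4 = 82^2 = 6724

|z^4| = 6724


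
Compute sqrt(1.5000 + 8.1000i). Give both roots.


|z| = sqrt(2.25+65.61) = 8.2377
sqrt((|z|+a)/2) = sqrt((8.2377+1.5)/2) = sqrt(4.8689) = 2.2065
sqrt((|z|-a)/2) = sqrt((8.2377-1.5)/2) = sqrt(3.3689) = 1.8354

±(2.2065 + 1.8354i) i.e. 2.2065 + 1.8354i and -2.2065 - 1.8354i


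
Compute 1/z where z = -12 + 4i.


|z|^2 = 144+16 = 160
1/z = (-12 - 4i)/160

1/z = -0.0750 - 0.0250i


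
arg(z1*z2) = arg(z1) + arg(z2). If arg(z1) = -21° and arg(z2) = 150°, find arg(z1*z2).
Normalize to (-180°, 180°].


arg(z1*z2) = -21° + 150° = 129°
Normalized to (-180°, 180°]: 129°

129°


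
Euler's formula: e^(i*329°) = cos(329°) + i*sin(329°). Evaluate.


cos(329°) = 0.8572
sin(329°) = -0.5150

e^(i*329°) = 0.8572 - 0.5150i


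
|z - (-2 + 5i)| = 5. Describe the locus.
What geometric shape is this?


|z - z0| = r is a circle with center z0 and radius r.
Center = (-2, 5), radius = 5

Circle with center (-2, 5) and radius 5


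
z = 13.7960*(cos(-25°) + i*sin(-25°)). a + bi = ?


a = 13.7960*cos(-25°) = 13.7960*0.906308 = 12.5034
b = 13.7960*sin(-25°) = 13.7960*(-0.422618) = -5.8304

12.5034 - 5.8304i


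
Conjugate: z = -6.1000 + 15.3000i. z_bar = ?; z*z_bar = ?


z_bar = -6.1000 - 15.3000i
z*z_bar = (-6.1)^2 + 15.3^2 = 37.21 + 234.09 = 271.3

z_bar = -6.1000 - 15.3000i, z*z_bar = 271.3


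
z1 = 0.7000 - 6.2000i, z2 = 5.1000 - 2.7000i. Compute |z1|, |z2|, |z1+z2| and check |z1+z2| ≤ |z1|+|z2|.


|z1| = sqrt(0.7^2 + (-6.2)^2) = sqrt(38.93) = 6.2394
|z2| = sqrt(5.1^2 + (-2.7)^2) = sqrt(33.3) = 5.7706
z1+z2 = 5.8000 - 8.9000i
|z1+z2| = sqrt(112.85) = 10.6231
|z1|+|z2| = 6.2394 + 5.7706 = 12.0100

|z1+z2| = 10.6231 ≤ |z1|+|z2| = 12.0100 (verified)


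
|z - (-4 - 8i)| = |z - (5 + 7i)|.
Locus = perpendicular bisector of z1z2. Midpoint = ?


Equal distances means the locus is the perpendicular bisector of z1 and z2.
Midpoint = ((-4+5)/2, (-8+7)/2) = (0.5000, -0.5000)

Perpendicular bisector through (0.5000, -0.5000)


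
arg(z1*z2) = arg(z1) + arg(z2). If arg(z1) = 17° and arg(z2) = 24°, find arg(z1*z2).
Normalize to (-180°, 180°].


arg(z1*z2) = 17° + 24° = 41°
Normalized to (-180°, 180°]: 41°

41°


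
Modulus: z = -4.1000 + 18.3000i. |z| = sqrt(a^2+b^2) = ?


|z| = sqrt((-4.1)^2 + 18.3^2) = sqrt(16.81 + 334.89) = sqrt(351.7) = 18.7537

|z| = 18.7537


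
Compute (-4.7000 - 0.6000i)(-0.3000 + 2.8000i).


Real = -4.7*(-0.3) - (-0.6)*2.8 = 1.41 - (-1.68) = 3.09
Imag = -4.7*2.8 - (0.3)*(-0.6) = -13.16 + 0.18 = -12.98

3.0900 - 12.9800i


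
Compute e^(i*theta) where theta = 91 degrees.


cos(91°) = -0.0175
sin(91°) = 0.9998

e^(i*91°) = -0.0175 + 0.9998i


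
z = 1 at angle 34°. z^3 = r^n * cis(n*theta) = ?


r^3 = 1^3 = 1
n*theta = 3*34° = 102° = 102° (mod 360)
a = 1*cos(102°) = -0.2079
b = 1*sin(102°) = 0.9781

1 cis(102°) = -0.2079 + 0.9781i


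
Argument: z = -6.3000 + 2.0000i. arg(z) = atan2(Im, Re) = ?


Re = -6.3, Im = 2
arg = atan2(2, -6.3) = 162.3874 degrees

arg(z) = 162.3874 degrees


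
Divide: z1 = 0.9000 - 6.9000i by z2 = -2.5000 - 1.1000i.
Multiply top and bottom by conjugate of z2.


Conjugate of z2 = -2.5000 + 1.1000i
Numerator: (0.9000 - 6.9000i)(-2.5000 + 1.1000i) = 5.3400 + 18.2400i
Denominator: (-2.5)^2 + (-1.1)^2 = 7.46
Result = (5.3400 + 18.2400i)/7.46

0.7158 + 2.4450i


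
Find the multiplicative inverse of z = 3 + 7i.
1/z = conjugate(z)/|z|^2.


|z|^2 = 9+49 = 58
1/z = (3 - 7i)/58

1/z = 0.0517 - 0.1207i


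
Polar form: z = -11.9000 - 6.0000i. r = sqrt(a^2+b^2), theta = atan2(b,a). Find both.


r = sqrt(141.61+36) = sqrt(177.61) = 13.3270
theta = atan2(-6, -11.9) = -153.2427 degrees

r = 13.3270, theta = -153.2427 degrees


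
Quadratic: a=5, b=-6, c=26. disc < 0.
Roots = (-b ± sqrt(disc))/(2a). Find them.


disc = (-6)^2 - 4*5*26 = 36 - 520 = -484
sqrt(|disc|) = sqrt(484) = 22.0000
Real part = 6/(2*5) = 0.6000
Imag part = 22.0000/(2*5) = 2.2000

0.6000 ± 2.2000i


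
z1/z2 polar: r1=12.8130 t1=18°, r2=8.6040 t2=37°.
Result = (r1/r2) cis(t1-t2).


r = 12.8130 / 8.6040 = 1.4892
theta = 18° - 37° = -19° = 341° (mod 360)

1.4892 cis(341°)


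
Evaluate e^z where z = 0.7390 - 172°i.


e^0.7390 = 2.0938
cos(-172°) = -0.9903
sin(-172°) = -0.13917
Real = 2.0938*(-0.9903) = -2.0735
Imag = 2.0938*(-0.13917) = -0.2914

-2.0735 - 0.2914i


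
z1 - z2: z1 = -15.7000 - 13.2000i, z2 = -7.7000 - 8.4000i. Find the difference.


Real: -15.7 + 7.7 = -8
Imag: -13.2 + 8.4 = -4.8

-8.0000 - 4.8000i


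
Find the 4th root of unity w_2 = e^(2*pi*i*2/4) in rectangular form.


Angle = 360*2/4 = 180°
a = cos(180°) = -1.0000
b = sin(180°) = 0

-1.0000 + 0i


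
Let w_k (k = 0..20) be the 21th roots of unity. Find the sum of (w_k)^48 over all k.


The roots are w_k = w^k with w = e^(2*pi*i/21), and (w^k)^48 = (w^48)^k.
So S = 1 + u + u^2 + ... + u^(20) with u = w^48.
48 = 2*21 + 6, so 48 is not a multiple of 21: u = (w^21)^2 * w^6 = w^6 ≠ 1 (w is a primitive 21th root), while u^21 = (w^21)^48 = 1.
Geometric series: S = (1 - u^21)/(1 - u) = (1 - 1)/(1 - u) = 0

S = 0


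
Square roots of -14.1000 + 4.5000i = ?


|z| = sqrt(198.81+20.25) = 14.8007
sqrt((|z|+a)/2) = sqrt((14.8007+(-14.1))/2) = sqrt(0.3503) = 0.5919
sqrt((|z|-a)/2) = sqrt((14.8007-(-14.1))/2) = sqrt(14.4503) = 3.8014

±(0.5919 + 3.8014i) i.e. 0.5919 + 3.8014i and -0.5919 - 3.8014i


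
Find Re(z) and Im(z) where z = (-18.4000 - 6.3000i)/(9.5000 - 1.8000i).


Multiply by conjugate: (-18.4000 - 6.3000i)(9.5000 + 1.8000i) / (9.5^2 + (-1.8)^2)
Numerator real = -18.4*9.5 - (6.3)*(-1.8) = -163.46
Numerator imag = -6.3*9.5 - (-18.4)*(-1.8) = -92.97
Denominator = 93.49
Re(z) = -163.46/93.49 = -1.7484
Im(z) = -92.97/93.49 = -0.9944

Re(z) = -1.7484, Im(z) = -0.9944


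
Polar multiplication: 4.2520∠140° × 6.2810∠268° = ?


r = 4.2520 * 6.2810 = 26.7068
theta = 140° + 268° = 408° = 48° (mod 360)

26.7068 cis(48°)


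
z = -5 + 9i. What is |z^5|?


|z| = sqrt(25+81) = sqrt(106) = 10.2956
|z^5| = |z|^5 = (sqrt(106))^5 = 106^2 * sqrt(106) = 11236*sqrt(106)

|z^5| = 11236*sqrt(106) ≈ 115681.7003


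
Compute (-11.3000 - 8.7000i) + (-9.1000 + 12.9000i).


Real: -11.3 - 9.1 = -20.4
Imag: -8.7 + 12.9 = 4.2

-20.4000 + 4.2000i


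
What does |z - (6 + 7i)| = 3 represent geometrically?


|z - z0| = r is a circle with center z0 and radius r.
Center = (6, 7), radius = 3

Circle with center (6, 7) and radius 3


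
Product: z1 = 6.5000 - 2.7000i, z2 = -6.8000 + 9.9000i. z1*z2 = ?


Real = 6.5*(-6.8) - (-2.7)*9.9 = -44.2 - (-26.73) = -17.47
Imag = 6.5*9.9 - (6.8)*(-2.7) = 64.35 + 18.36 = 82.71

-17.4700 + 82.7100i


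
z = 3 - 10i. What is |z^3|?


|z| = sqrt(9+100) = sqrt(109) = 10.4403
|z^3| = |z|^3 = (sqrt(109))^3 = 109*sqrt(109)

|z^3| = 109*sqrt(109) ≈ 1137.9934


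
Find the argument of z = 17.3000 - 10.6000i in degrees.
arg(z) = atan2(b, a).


Re = 17.3, Im = -10.6
arg = atan2(-10.6, 17.3) = -31.4965 degrees

arg(z) = -31.4965 degrees


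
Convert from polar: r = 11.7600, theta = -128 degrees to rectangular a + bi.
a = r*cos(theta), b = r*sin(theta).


a = 11.7600*cos(-128°) = 11.7600*(-0.61566) = -7.2402
b = 11.7600*sin(-128°) = 11.7600*(-0.78801) = -9.2670

-7.2402 - 9.2670i


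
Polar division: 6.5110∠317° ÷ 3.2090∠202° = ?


r = 6.5110 / 3.2090 = 2.0290
theta = 317° - 202° = 115° = 115° (mod 360)

2.0290 cis(115°)


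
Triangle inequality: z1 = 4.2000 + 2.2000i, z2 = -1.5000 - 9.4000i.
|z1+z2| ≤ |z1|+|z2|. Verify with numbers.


|z1| = sqrt(4.2^2 + 2.2^2) = sqrt(22.48) = 4.7413
|z2| = sqrt((-1.5)^2 + (-9.4)^2) = sqrt(90.61) = 9.5189
z1+z2 = 2.7000 - 7.2000i
|z1+z2| = sqrt(59.13) = 7.6896
|z1|+|z2| = 4.7413 + 9.5189 = 14.2602

|z1+z2| = 7.6896 ≤ |z1|+|z2| = 14.2602 (verified)


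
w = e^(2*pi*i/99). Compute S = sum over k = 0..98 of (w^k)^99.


The roots are w_k = w^k with w = e^(2*pi*i/99), and (w^k)^99 = (w^99)^k.
So S = 1 + u + u^2 + ... + u^(98) with u = w^99.
99 = 1*99 + 0, so 99 is a multiple of 99 and u = (w^99)^1 = 1.
Every one of the 99 terms equals 1: S = 99

S = 99


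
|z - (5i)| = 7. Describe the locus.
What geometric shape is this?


|z - z0| = r is a circle with center z0 and radius r.
Center = (0, 5), radius = 7

Circle with center (0, 5) and radius 7


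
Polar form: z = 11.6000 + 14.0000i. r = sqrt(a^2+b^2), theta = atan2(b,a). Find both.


r = sqrt(134.56+196) = sqrt(330.56) = 18.1813
theta = atan2(14, 11.6) = 50.3558 degrees

r = 18.1813, theta = 50.3558 degrees


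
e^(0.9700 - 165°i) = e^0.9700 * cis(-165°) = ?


e^0.9700 = 2.63794
cos(-165°) = -0.96593
sin(-165°) = -0.25882
Real = 2.63794*(-0.96593) = -2.5481
Imag = 2.63794*(-0.25882) = -0.6828

-2.5481 - 0.6828i


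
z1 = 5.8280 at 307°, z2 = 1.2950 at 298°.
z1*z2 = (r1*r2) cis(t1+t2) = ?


r = 5.8280 * 1.2950 = 7.5473
theta = 307° + 298° = 605° = 245° (mod 360)

7.5473 cis(245°)


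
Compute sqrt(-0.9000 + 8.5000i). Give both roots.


|z| = sqrt(0.81+72.25) = 8.5475
sqrt((|z|+a)/2) = sqrt((8.5475+(-0.9))/2) = sqrt(3.8238) = 1.9554
sqrt((|z|-a)/2) = sqrt((8.5475-(-0.9))/2) = sqrt(4.7238) = 2.1734

±(1.9554 + 2.1734i) i.e. 1.9554 + 2.1734i and -1.9554 - 2.1734i


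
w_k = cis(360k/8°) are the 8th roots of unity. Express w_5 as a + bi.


Angle = 360*5/8 = 225°
a = cos(225°) = -0.7071
b = sin(225°) = -0.7071

-0.7071 - 0.7071i


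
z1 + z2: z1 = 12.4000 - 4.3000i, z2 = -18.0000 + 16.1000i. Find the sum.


Real: 12.4 - 18 = -5.6
Imag: -4.3 + 16.1 = 11.8

-5.6000 + 11.8000i


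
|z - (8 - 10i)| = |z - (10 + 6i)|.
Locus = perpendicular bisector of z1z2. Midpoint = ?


Equal distances means the locus is the perpendicular bisector of z1 and z2.
Midpoint = ((8+10)/2, (-10+6)/2) = (9.0000, -2.0000)

Perpendicular bisector through (9.0000, -2.0000)


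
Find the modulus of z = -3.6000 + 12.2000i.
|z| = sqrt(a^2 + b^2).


|z| = sqrt((-3.6)^2 + 12.2^2) = sqrt(12.96 + 148.84) = sqrt(161.8) = 12.7201

|z| = 12.7201


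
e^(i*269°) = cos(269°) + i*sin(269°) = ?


cos(269°) = -0.0175
sin(269°) = -0.9998

e^(i*269°) = -0.0175 - 0.9998i


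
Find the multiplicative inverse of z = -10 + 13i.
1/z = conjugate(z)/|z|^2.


|z|^2 = 100+169 = 269
1/z = (-10 - 13i)/269

1/z = -0.0372 - 0.0483i


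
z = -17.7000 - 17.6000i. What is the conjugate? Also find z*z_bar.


z_bar = -17.7000 + 17.6000i
z*z_bar = (-17.7)^2 + (-17.6)^2 = 313.29 + 309.76 = 623.05

z_bar = -17.7000 + 17.6000i, z*z_bar = 623.05


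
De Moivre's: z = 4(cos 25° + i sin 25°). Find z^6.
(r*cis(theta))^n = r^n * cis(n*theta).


r^6 = 4^6 = 4096
n*theta = 6*25° = 150° = 150° (mod 360)
a = 4096*cos(150°) = -3547.2401
b = 4096*sin(150°) = 2048.0000

4096 cis(150°) = -3547.2401 + 2048.0000i


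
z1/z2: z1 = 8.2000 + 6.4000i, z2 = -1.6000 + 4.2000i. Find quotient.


Conjugate of z2 = -1.6000 - 4.2000i
Numerator: (8.2000 + 6.4000i)(-1.6000 - 4.2000i) = 13.7600 - 44.6800i
Denominator: (-1.6)^2 + 4.2^2 = 20.2
Result = (13.7600 - 44.6800i)/20.2

0.6812 - 2.2119i


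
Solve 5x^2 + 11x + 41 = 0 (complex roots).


disc = 11^2 - 4*5*41 = 121 - 820 = -699
sqrt(|disc|) = sqrt(699) = 26.4386
Real part = -11/(2*5) = -1.1000
Imag part = 26.4386/(2*5) = 2.6439

-1.1000 ± 2.6439i


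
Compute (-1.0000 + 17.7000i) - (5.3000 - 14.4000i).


Real: -1 - 5.3 = -6.3
Imag: 17.7 + 14.4 = 32.1

-6.3000 + 32.1000i


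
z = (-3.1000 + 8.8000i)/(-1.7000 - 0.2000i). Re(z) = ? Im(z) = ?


Multiply by conjugate: (-3.1000 + 8.8000i)(-1.7000 + 0.2000i) / ((-1.7)^2 + (-0.2)^2)
Numerator real = -3.1*(-1.7) + 8.8*(-0.2) = 3.51
Numerator imag = 8.8*(-1.7) - (-3.1)*(-0.2) = -15.58
Denominator = 2.93
Re(z) = 3.51/2.93 = 1.1980
Im(z) = -15.58/2.93 = -5.3174

Re(z) = 1.1980, Im(z) = -5.3174


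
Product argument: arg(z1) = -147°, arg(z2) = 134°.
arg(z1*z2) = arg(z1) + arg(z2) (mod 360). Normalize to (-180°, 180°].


arg(z1*z2) = -147° + 134° = -13°
Normalized to (-180°, 180°]: -13°

-13°


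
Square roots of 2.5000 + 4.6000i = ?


|z| = sqrt(6.25+21.16) = 5.2355
sqrt((|z|+a)/2) = sqrt((5.2355+2.5)/2) = sqrt(3.8677) = 1.9667
sqrt((|z|-a)/2) = sqrt((5.2355-2.5)/2) = sqrt(1.3677) = 1.1695

±(1.9667 + 1.1695i) i.e. 1.9667 + 1.1695i and -1.9667 - 1.1695i


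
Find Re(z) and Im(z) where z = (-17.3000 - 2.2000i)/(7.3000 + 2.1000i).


Multiply by conjugate: (-17.3000 - 2.2000i)(7.3000 - 2.1000i) / (7.3^2 + 2.1^2)
Numerator real = -17.3*7.3 - (2.2)*2.1 = -130.91
Numerator imag = -2.2*7.3 - (-17.3)*2.1 = 20.27
Denominator = 57.7
Re(z) = -130.91/57.7 = -2.2688
Im(z) = 20.27/57.7 = 0.3513

Re(z) = -2.2688, Im(z) = 0.3513


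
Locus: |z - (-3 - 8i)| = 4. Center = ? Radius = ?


|z - z0| = r is a circle with center z0 and radius r.
Center = (-3, -8), radius = 4

Circle with center (-3, -8) and radius 4


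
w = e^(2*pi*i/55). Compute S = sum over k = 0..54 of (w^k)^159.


The roots are w_k = w^k with w = e^(2*pi*i/55), and (w^k)^159 = (w^159)^k.
So S = 1 + u + u^2 + ... + u^(54) with u = w^159.
159 = 2*55 + 49, so 159 is not a multiple of 55: u = (w^55)^2 * w^49 = w^49 ≠ 1 (w is a primitive 55th root), while u^55 = (w^55)^159 = 1.
Geometric series: S = (1 - u^55)/(1 - u) = (1 - 1)/(1 - u) = 0

S = 0


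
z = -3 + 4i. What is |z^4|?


|z| = sqrt(9+16) = sqrt(25) = 5
|z^4| = |z|^4 = 5^4 = 625

|z^4| = 625


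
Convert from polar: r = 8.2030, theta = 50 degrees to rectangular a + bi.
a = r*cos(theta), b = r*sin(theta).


a = 8.2030*cos(50°) = 8.2030*0.64279 = 5.2728
b = 8.2030*sin(50°) = 8.2030*0.766044 = 6.2839

5.2728 + 6.2839i


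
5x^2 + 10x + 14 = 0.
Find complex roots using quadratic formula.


disc = 10^2 - 4*5*14 = 100 - 280 = -180
sqrt(|disc|) = sqrt(180) = 13.4164
Real part = -10/(2*5) = -1.0000
Imag part = 13.4164/(2*5) = 1.3416

-1.0000 ± 1.3416i


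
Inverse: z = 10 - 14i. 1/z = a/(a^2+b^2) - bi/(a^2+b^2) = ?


|z|^2 = 100+196 = 296
1/z = (10 + 14i)/296

1/z = 0.0338 + 0.0473i


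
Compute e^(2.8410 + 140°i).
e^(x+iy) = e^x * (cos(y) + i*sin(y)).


e^2.8410 = 17.1329
cos(140°) = -0.766044
sin(140°) = 0.642788
Real = 17.1329*(-0.766044) = -13.1246
Imag = 17.1329*0.642788 = 11.0128

-13.1246 + 11.0128i


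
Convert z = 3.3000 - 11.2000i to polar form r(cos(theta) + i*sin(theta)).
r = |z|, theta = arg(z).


r = sqrt(10.89+125.44) = sqrt(136.33) = 11.6760
theta = atan2(-11.2, 3.3) = -73.5828 degrees

r = 11.6760, theta = -73.5828 degrees


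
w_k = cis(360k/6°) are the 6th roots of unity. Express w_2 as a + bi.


Angle = 360*2/6 = 120°
a = cos(120°) = -0.5000
b = sin(120°) = 0.8660

-0.5000 + 0.8660i


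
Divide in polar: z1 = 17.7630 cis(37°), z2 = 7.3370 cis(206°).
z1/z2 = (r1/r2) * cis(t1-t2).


r = 17.7630 / 7.3370 = 2.4210
theta = 37° - 206° = -169° = 191° (mod 360)

2.4210 cis(191°)


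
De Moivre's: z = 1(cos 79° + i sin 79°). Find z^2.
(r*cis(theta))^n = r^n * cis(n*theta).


r^2 = 1^2 = 1
n*theta = 2*79° = 158° = 158° (mod 360)
a = 1*cos(158°) = -0.9272
b = 1*sin(158°) = 0.3746

1 cis(158°) = -0.9272 + 0.3746i


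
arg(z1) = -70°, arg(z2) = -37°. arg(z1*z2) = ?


arg(z1*z2) = -70° - 37° = -107°
Normalized to (-180°, 180°]: -107°

-107°


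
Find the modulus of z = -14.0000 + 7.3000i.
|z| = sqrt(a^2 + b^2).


|z| = sqrt((-14)^2 + 7.3^2) = sqrt(196 + 53.29) = sqrt(249.29) = 15.7889

|z| = 15.7889


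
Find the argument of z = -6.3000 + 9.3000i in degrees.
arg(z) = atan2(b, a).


Re = -6.3, Im = 9.3
arg = atan2(9.3, -6.3) = 124.1145 degrees

arg(z) = 124.1145 degrees


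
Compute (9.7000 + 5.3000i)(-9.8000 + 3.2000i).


Real = 9.7*(-9.8) - 5.3*3.2 = -95.06 - 16.96 = -112.02
Imag = 9.7*3.2 - (9.8)*5.3 = 31.04 - (51.94) = -20.9

-112.0200 - 20.9000i


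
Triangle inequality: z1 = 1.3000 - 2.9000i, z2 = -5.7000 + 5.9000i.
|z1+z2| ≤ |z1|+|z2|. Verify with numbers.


|z1| = sqrt(1.3^2 + (-2.9)^2) = sqrt(10.1) = 3.1780
|z2| = sqrt((-5.7)^2 + 5.9^2) = sqrt(67.3) = 8.2037
z1+z2 = -4.4000 + 3.0000i
|z1+z2| = sqrt(28.36) = 5.3254
|z1|+|z2| = 3.1780 + 8.2037 = 11.3817

|z1+z2| = 5.3254 ≤ |z1|+|z2| = 11.3817 (verified)


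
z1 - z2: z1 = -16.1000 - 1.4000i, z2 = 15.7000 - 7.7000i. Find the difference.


Real: -16.1 - 15.7 = -31.8
Imag: -1.4 + 7.7 = 6.3

-31.8000 + 6.3000i


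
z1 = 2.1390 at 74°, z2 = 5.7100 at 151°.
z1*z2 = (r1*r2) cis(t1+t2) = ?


r = 2.1390 * 5.7100 = 12.2137
theta = 74° + 151° = 225° = 225° (mod 360)

12.2137 cis(225°)


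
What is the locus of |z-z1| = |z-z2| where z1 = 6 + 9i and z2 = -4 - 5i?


Equal distances means the locus is the perpendicular bisector of z1 and z2.
Midpoint = ((6+(-4))/2, (9+(-5))/2) = (1.0000, 2.0000)

Perpendicular bisector through (1.0000, 2.0000)


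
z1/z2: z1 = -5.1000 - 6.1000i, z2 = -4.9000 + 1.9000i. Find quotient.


Conjugate of z2 = -4.9000 - 1.9000i
Numerator: (-5.1000 - 6.1000i)(-4.9000 - 1.9000i) = 13.4000 + 39.5800i
Denominator: (-4.9)^2 + 1.9^2 = 27.62
Result = (13.4000 + 39.5800i)/27.62

0.4852 + 1.4330i


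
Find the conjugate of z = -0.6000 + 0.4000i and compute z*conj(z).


z_bar = -0.6000 - 0.4000i
z*z_bar = (-0.6)^2 + 0.4^2 = 0.36 + 0.16 = 0.52

z_bar = -0.6000 - 0.4000i, z*z_bar = 0.52


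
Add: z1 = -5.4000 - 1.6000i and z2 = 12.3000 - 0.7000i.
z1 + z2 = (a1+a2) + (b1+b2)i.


Real: -5.4 + 12.3 = 6.9
Imag: -1.6 - 0.7 = -2.3

6.9000 - 2.3000i


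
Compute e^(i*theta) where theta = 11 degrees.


cos(11°) = 0.9816
sin(11°) = 0.1908

e^(i*11°) = 0.9816 + 0.1908i


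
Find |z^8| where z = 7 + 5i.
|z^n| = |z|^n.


|z| = sqrt(49+25) = sqrt(74) = 8.6023
|z^8| = |z|^8 = (sqrt(74))^8 = 74^4 = 29986576

|z^8| = 29986576


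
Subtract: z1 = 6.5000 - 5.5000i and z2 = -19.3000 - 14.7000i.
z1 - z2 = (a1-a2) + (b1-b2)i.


Real: 6.5 + 19.3 = 25.8
Imag: -5.5 + 14.7 = 9.2

25.8000 + 9.2000i


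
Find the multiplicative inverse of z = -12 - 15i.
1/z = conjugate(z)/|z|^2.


|z|^2 = 144+225 = 369
1/z = (-12 + 15i)/369

1/z = -0.0325 + 0.0407i


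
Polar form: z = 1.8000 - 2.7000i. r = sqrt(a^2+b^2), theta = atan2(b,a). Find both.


r = sqrt(3.24+7.29) = sqrt(10.53) = 3.2450
theta = atan2(-2.7, 1.8) = -56.3099 degrees

r = 3.2450, theta = -56.3099 degrees


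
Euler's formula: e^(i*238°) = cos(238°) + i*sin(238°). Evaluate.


cos(238°) = -0.5299
sin(238°) = -0.8480

e^(i*238°) = -0.5299 - 0.8480i


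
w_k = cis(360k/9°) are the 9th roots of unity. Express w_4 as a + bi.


Angle = 360*4/9 = 160°
a = cos(160°) = -0.9397
b = sin(160°) = 0.3420

-0.9397 + 0.3420i


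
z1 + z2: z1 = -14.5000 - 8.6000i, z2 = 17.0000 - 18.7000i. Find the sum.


Real: -14.5 + 17 = 2.5
Imag: -8.6 - 18.7 = -27.3

2.5000 - 27.3000i


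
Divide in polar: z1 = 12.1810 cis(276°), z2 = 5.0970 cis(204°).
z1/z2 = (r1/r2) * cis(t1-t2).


r = 12.1810 / 5.0970 = 2.3898
theta = 276° - 204° = 72° = 72° (mod 360)

2.3898 cis(72°)


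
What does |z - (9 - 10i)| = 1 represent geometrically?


|z - z0| = r is a circle with center z0 and radius r.
Center = (9, -10), radius = 1

Circle with center (9, -10) and radius 1


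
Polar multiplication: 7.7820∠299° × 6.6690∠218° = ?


r = 7.7820 * 6.6690 = 51.8982
theta = 299° + 218° = 517° = 157° (mod 360)

51.8982 cis(157°)


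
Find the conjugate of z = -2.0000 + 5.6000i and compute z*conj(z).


z_bar = -2.0000 - 5.6000i
z*z_bar = (-2)^2 + 5.6^2 = 4 + 31.36 = 35.36

z_bar = -2.0000 - 5.6000i, z*z_bar = 35.36


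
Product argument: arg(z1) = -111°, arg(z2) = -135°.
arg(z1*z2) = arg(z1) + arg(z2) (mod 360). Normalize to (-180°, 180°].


arg(z1*z2) = -111° - 135° = -246°
Normalized to (-180°, 180°]: 114°

114°


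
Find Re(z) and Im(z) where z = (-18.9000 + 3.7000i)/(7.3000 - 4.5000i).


Multiply by conjugate: (-18.9000 + 3.7000i)(7.3000 + 4.5000i) / (7.3^2 + (-4.5)^2)
Numerator real = -18.9*7.3 + 3.7*(-4.5) = -154.62
Numerator imag = 3.7*7.3 - (-18.9)*(-4.5) = -58.04
Denominator = 73.54
Re(z) = -154.62/73.54 = -2.1025
Im(z) = -58.04/73.54 = -0.7892

Re(z) = -2.1025, Im(z) = -0.7892


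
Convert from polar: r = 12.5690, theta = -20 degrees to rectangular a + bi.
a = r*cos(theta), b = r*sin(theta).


a = 12.5690*cos(-20°) = 12.5690*0.93969 = 11.8110
b = 12.5690*sin(-20°) = 12.5690*(-0.3420201) = -4.2989

11.8110 - 4.2989i


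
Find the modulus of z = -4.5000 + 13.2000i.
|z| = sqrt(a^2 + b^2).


|z| = sqrt((-4.5)^2 + 13.2^2) = sqrt(20.25 + 174.24) = sqrt(194.49) = 13.9460

|z| = 13.9460


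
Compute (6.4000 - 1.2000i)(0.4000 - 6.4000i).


Real = 6.4*0.4 - (-1.2)*(-6.4) = 2.56 - 7.68 = -5.12
Imag = 6.4*(-6.4) + 0.4*(-1.2) = -40.96 - (0.48) = -41.44

-5.1200 - 41.4400i


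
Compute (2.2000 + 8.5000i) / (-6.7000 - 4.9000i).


Conjugate of z2 = -6.7000 + 4.9000i
Numerator: (2.2000 + 8.5000i)(-6.7000 + 4.9000i) = -56.3900 - 46.1700i
Denominator: (-6.7)^2 + (-4.9)^2 = 68.9
Result = (-56.3900 - 46.1700i)/68.9

-0.8184 - 0.6701i


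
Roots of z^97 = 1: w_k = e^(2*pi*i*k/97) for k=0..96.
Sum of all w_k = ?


The sum of all 97th roots of unity is 0.
Geometric series: (1 - w^97)/(1 - w) = (1-1)/(1-w) = 0 since w^97 = 1, w ≠ 1.
Alternatively: coefficient of z^96 in z^97 - 1 is 0.

0


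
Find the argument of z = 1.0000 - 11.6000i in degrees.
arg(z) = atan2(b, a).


Re = 1, Im = -11.6
arg = atan2(-11.6, 1) = -85.0729 degrees

arg(z) = -85.0729 degrees


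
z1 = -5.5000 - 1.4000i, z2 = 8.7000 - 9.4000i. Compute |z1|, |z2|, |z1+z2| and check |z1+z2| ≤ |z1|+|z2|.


|z1| = sqrt((-5.5)^2 + (-1.4)^2) = sqrt(32.21) = 5.6754
|z2| = sqrt(8.7^2 + (-9.4)^2) = sqrt(164.05) = 12.8082
z1+z2 = 3.2000 - 10.8000i
|z1+z2| = sqrt(126.88) = 11.2641
|z1|+|z2| = 5.6754 + 12.8082 = 18.4836

|z1+z2| = 11.2641 ≤ |z1|+|z2| = 18.4836 (verified)


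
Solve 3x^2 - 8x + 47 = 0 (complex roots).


disc = (-8)^2 - 4*3*47 = 64 - 564 = -500
sqrt(|disc|) = sqrt(500) = 22.3607
Real part = 8/(2*3) = 1.3333
Imag part = 22.3607/(2*3) = 3.7268

1.3333 ± 3.7268i


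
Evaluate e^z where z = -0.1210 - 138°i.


e^-0.1210 = 0.886034
cos(-138°) = -0.743145
sin(-138°) = -0.66913
Real = 0.886034*(-0.743145) = -0.6585
Imag = 0.886034*(-0.66913) = -0.5929

-0.6585 - 0.5929i


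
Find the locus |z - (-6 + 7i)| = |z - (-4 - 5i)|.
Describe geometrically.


Equal distances means the locus is the perpendicular bisector of z1 and z2.
Midpoint = ((-6+(-4))/2, (7+(-5))/2) = (-5.0000, 1.0000)

Perpendicular bisector through (-5.0000, 1.0000)


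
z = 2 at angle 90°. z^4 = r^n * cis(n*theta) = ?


r^4 = 2^4 = 16
n*theta = 4*90° = 360° = 0° (mod 360)
a = 16*cos(0°) = 16.0000
b = 16*sin(0°) = 0

16 cis(0°) = 16.0000 + 0i


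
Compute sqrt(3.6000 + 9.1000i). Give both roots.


|z| = sqrt(12.96+82.81) = 9.7862
sqrt((|z|+a)/2) = sqrt((9.7862+3.6)/2) = sqrt(6.6931) = 2.5871
sqrt((|z|-a)/2) = sqrt((9.7862-3.6)/2) = sqrt(3.0931) = 1.7587

±(2.5871 + 1.7587i) i.e. 2.5871 + 1.7587i and -2.5871 - 1.7587i


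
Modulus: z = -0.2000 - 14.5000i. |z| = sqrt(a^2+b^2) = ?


|z| = sqrt((-0.2)^2 + (-14.5)^2) = sqrt(0.04 + 210.25) = sqrt(210.29) = 14.5014

|z| = 14.5014


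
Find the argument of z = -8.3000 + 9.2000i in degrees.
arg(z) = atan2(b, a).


Re = -8.3, Im = 9.2
arg = atan2(9.2, -8.3) = 132.0560 degrees

arg(z) = 132.0560 degrees


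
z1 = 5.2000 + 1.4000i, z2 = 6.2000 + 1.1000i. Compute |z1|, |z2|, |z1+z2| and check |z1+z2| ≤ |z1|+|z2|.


|z1| = sqrt(5.2^2 + 1.4^2) = sqrt(29) = 5.3852
|z2| = sqrt(6.2^2 + 1.1^2) = sqrt(39.65) = 6.2968
z1+z2 = 11.4000 + 2.5000i
|z1+z2| = sqrt(136.21) = 11.6709
|z1|+|z2| = 5.3852 + 6.2968 = 11.6820

|z1+z2| = 11.6709 ≤ |z1|+|z2| = 11.6820 (verified)


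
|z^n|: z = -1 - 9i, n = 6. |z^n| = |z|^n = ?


|z| = sqrt(1+81) = sqrt(82) = 9.0554
|z^6| = |z|^6 = (sqrt(82))^6 = 82^3 = 551368

|z^6| = 551368


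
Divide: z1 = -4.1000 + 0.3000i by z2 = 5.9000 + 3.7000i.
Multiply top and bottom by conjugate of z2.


Conjugate of z2 = 5.9000 - 3.7000i
Numerator: (-4.1000 + 0.3000i)(5.9000 - 3.7000i) = -23.0800 + 16.9400i
Denominator: 5.9^2 + 3.7^2 = 48.5
Result = (-23.0800 + 16.9400i)/48.5

-0.4759 + 0.3493i


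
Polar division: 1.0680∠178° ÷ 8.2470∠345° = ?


r = 1.0680 / 8.2470 = 0.1295
theta = 178° - 345° = -167° = 193° (mod 360)

0.1295 cis(193°)


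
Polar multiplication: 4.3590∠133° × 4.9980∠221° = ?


r = 4.3590 * 4.9980 = 21.7863
theta = 133° + 221° = 354° = 354° (mod 360)

21.7863 cis(354°)


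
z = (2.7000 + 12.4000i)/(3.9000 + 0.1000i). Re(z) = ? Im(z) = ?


Multiply by conjugate: (2.7000 + 12.4000i)(3.9000 - 0.1000i) / (3.9^2 + 0.1^2)
Numerator real = 2.7*3.9 + 12.4*0.1 = 11.77
Numerator imag = 12.4*3.9 - 2.7*0.1 = 48.09
Denominator = 15.22
Re(z) = 11.77/15.22 = 0.7733
Im(z) = 48.09/15.22 = 3.1597

Re(z) = 0.7733, Im(z) = 3.1597


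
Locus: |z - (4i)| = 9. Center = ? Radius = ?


|z - z0| = r is a circle with center z0 and radius r.
Center = (0, 4), radius = 9

Circle with center (0, 4) and radius 9


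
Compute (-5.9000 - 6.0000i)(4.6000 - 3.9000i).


Real = -5.9*4.6 - (-6)*(-3.9) = -27.14 - 23.4 = -50.54
Imag = -5.9*(-3.9) + 4.6*(-6) = 23.01 - (27.6) = -4.59

-50.5400 - 4.5900i


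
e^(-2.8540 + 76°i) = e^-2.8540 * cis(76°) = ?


e^-2.8540 = 0.0576
cos(76°) = 0.2419
sin(76°) = 0.9703
Real = 0.0576*0.2419 = 0.0139
Imag = 0.0576*0.9703 = 0.0559

0.0139 + 0.0559i


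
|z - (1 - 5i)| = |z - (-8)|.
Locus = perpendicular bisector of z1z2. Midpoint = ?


Equal distances means the locus is the perpendicular bisector of z1 and z2.
Midpoint = ((1+(-8))/2, (-5+0)/2) = (-3.5000, -2.5000)

Perpendicular bisector through (-3.5000, -2.5000)


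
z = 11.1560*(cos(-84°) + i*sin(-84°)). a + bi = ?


a = 11.1560*cos(-84°) = 11.1560*0.10453 = 1.1661
b = 11.1560*sin(-84°) = 11.1560*(-0.99452) = -11.0949

1.1661 - 11.0949i


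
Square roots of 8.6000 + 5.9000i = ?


|z| = sqrt(73.96+34.81) = 10.4293
sqrt((|z|+a)/2) = sqrt((10.4293+8.6)/2) = sqrt(9.5146) = 3.0846
sqrt((|z|-a)/2) = sqrt((10.4293-8.6)/2) = sqrt(0.9146) = 0.9564

±(3.0846 + 0.9564i) i.e. 3.0846 + 0.9564i and -3.0846 - 0.9564i


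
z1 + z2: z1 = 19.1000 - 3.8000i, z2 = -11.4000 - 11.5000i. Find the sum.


Real: 19.1 - 11.4 = 7.7
Imag: -3.8 - 11.5 = -15.3

7.7000 - 15.3000i


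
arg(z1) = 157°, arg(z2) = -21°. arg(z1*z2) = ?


arg(z1*z2) = 157° - 21° = 136°
Normalized to (-180°, 180°]: 136°

136°


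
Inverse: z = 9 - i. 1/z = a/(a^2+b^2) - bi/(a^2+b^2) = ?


|z|^2 = 81+1 = 82
1/z = (9 + 1i)/82

1/z = 0.1098 + 0.0122i


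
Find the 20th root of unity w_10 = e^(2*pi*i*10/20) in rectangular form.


Angle = 360*10/20 = 180°
a = cos(180°) = -1.0000
b = sin(180°) = 0

-1.0000 + 0i


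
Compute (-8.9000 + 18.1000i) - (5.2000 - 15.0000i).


Real: -8.9 - 5.2 = -14.1
Imag: 18.1 + 15 = 33.1

-14.1000 + 33.1000i


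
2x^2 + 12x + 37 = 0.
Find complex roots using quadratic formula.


disc = 12^2 - 4*2*37 = 144 - 296 = -152
sqrt(|disc|) = sqrt(152) = 12.3288
Real part = -12/(2*2) = -3.0000
Imag part = 12.3288/(2*2) = 3.0822

-3.0000 ± 3.0822i


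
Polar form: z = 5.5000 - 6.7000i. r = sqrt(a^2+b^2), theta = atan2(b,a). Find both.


r = sqrt(30.25+44.89) = sqrt(75.14) = 8.6683
theta = atan2(-6.7, 5.5) = -50.6176 degrees

r = 8.6683, theta = -50.6176 degrees


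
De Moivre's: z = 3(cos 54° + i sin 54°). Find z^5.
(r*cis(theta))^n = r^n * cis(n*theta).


r^5 = 3^5 = 243
n*theta = 5*54° = 270° = 270° (mod 360)
a = 243*cos(270°) = 0
b = 243*sin(270°) = -243.0000

243 cis(270°) = 0 - 243.0000i


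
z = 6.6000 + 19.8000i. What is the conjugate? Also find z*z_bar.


z_bar = 6.6000 - 19.8000i
z*z_bar = 6.6^2 + 19.8^2 = 43.56 + 392.04 = 435.6

z_bar = 6.6000 - 19.8000i, z*z_bar = 435.6


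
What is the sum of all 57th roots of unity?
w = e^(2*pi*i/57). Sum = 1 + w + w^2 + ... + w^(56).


The sum of all 57th roots of unity is 0.
Geometric series: (1 - w^57)/(1 - w) = (1-1)/(1-w) = 0 since w^57 = 1, w ≠ 1.
Alternatively: coefficient of z^56 in z^57 - 1 is 0.

0


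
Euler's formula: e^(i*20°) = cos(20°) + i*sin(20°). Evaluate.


cos(20°) = 0.9397
sin(20°) = 0.3420

e^(i*20°) = 0.9397 + 0.3420i


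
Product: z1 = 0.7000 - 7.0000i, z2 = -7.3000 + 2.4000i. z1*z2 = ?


Real = 0.7*(-7.3) - (-7)*2.4 = -5.11 - (-16.8) = 11.69
Imag = 0.7*2.4 - (7.3)*(-7) = 1.68 + 51.1 = 52.78

11.6900 + 52.7800i


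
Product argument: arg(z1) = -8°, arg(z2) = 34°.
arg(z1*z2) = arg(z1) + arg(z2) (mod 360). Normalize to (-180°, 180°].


arg(z1*z2) = -8° + 34° = 26°
Normalized to (-180°, 180°]: 26°

26°


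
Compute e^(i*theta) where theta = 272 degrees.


cos(272°) = 0.0349
sin(272°) = -0.9994

e^(i*272°) = 0.0349 - 0.9994i


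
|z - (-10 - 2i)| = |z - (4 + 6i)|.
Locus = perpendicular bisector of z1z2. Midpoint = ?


Equal distances means the locus is the perpendicular bisector of z1 and z2.
Midpoint = ((-10+4)/2, (-2+6)/2) = (-3.0000, 2.0000)

Perpendicular bisector through (-3.0000, 2.0000)


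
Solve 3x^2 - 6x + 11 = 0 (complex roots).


disc = (-6)^2 - 4*3*11 = 36 - 132 = -96
sqrt(|disc|) = sqrt(96) = 9.7980
Real part = 6/(2*3) = 1.0000
Imag part = 9.7980/(2*3) = 1.6330

1.0000 ± 1.6330i


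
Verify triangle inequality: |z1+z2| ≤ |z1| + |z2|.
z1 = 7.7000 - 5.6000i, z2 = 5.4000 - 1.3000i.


|z1| = sqrt(7.7^2 + (-5.6)^2) = sqrt(90.65) = 9.5210
|z2| = sqrt(5.4^2 + (-1.3)^2) = sqrt(30.85) = 5.5543
z1+z2 = 13.1000 - 6.9000i
|z1+z2| = sqrt(219.22) = 14.8061
|z1|+|z2| = 9.5210 + 5.5543 = 15.0753

|z1+z2| = 14.8061 ≤ |z1|+|z2| = 15.0753 (verified)


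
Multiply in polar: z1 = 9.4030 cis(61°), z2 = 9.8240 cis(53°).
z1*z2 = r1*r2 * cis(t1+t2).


r = 9.4030 * 9.8240 = 92.3751
theta = 61° + 53° = 114° = 114° (mod 360)

92.3751 cis(114°)


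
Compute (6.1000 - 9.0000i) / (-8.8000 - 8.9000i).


Conjugate of z2 = -8.8000 + 8.9000i
Numerator: (6.1000 - 9.0000i)(-8.8000 + 8.9000i) = 26.4200 + 133.4900i
Denominator: (-8.8)^2 + (-8.9)^2 = 156.65
Result = (26.4200 + 133.4900i)/156.65

0.1687 + 0.8522i


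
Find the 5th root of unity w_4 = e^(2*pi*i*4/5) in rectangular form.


Angle = 360*4/5 = 288°
a = cos(288°) = 0.3090
b = sin(288°) = -0.9511

0.3090 - 0.9511i


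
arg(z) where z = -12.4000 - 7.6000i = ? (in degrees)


Re = -12.4, Im = -7.6
arg = atan2(-7.6, -12.4) = -148.4957 degrees

arg(z) = -148.4957 degrees


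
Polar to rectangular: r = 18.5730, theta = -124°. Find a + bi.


a = 18.5730*cos(-124°) = 18.5730*(-0.559193) = -10.3859
b = 18.5730*sin(-124°) = 18.5730*(-0.829038) = -15.3977

-10.3859 - 15.3977i


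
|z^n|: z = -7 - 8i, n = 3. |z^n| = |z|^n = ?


|z| = sqrt(49+64) = sqrt(113) = 10.6301
|z^3| = |z|^3 = (sqrt(113))^3 = 113*sqrt(113)

|z^3| = 113*sqrt(113) ≈ 1201.2065


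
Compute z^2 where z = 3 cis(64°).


r^2 = 3^2 = 9
n*theta = 2*64° = 128° = 128° (mod 360)
a = 9*cos(128°) = -5.5410
b = 9*sin(128°) = 7.0921

9 cis(128°) = -5.5410 + 7.0921i


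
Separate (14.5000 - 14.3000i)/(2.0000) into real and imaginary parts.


Multiply by conjugate: (14.5000 - 14.3000i)(2.0000) / (2^2 + 0^2)
Numerator real = 14.5*2 - (14.3)*0 = 29
Numerator imag = -14.3*2 - 14.5*0 = -28.6
Denominator = 4
Re(z) = 29/4 = 7.2500
Im(z) = -28.6/4 = -7.1500

Re(z) = 7.2500, Im(z) = -7.1500


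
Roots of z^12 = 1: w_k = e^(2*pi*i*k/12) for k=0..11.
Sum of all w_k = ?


The sum of all 12th roots of unity is 0.
Geometric series: (1 - w^12)/(1 - w) = (1-1)/(1-w) = 0 since w^12 = 1, w ≠ 1.
Alternatively: coefficient of z^11 in z^12 - 1 is 0.

0


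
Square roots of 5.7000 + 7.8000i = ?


|z| = sqrt(32.49+60.84) = 9.6607
sqrt((|z|+a)/2) = sqrt((9.6607+5.7)/2) = sqrt(7.6804) = 2.7713
sqrt((|z|-a)/2) = sqrt((9.6607-5.7)/2) = sqrt(1.9804) = 1.4073

±(2.7713 + 1.4073i) i.e. 2.7713 + 1.4073i and -2.7713 - 1.4073i


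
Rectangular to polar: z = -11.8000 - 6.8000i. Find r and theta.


r = sqrt(139.24+46.24) = sqrt(185.48) = 13.6191
theta = atan2(-6.8, -11.8) = -150.0464 degrees

r = 13.6191, theta = -150.0464 degrees


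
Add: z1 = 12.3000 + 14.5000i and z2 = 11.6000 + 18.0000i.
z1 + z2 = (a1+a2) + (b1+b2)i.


Real: 12.3 + 11.6 = 23.9
Imag: 14.5 + 18 = 32.5

23.9000 + 32.5000i


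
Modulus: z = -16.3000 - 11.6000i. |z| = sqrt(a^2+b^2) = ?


|z| = sqrt((-16.3)^2 + (-11.6)^2) = sqrt(265.69 + 134.56) = sqrt(400.25) = 20.0062

|z| = 20.0062


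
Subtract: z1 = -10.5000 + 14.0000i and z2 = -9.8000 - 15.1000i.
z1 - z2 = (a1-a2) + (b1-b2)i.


Real: -10.5 + 9.8 = -0.7
Imag: 14 + 15.1 = 29.1

-0.7000 + 29.1000i


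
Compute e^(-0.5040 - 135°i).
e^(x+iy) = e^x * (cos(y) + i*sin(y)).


e^-0.5040 = 0.6041
cos(-135°) = -0.7071
sin(-135°) = -0.7071
Real = 0.6041*(-0.7071) = -0.4272
Imag = 0.6041*(-0.7071) = -0.4272

-0.4272 - 0.4272i


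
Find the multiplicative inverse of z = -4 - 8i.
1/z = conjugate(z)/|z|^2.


|z|^2 = 16+64 = 80
1/z = (-4 + 8i)/80

1/z = -0.0500 + 0.1000i


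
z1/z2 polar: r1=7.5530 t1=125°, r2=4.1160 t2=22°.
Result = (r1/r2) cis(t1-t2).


r = 7.5530 / 4.1160 = 1.8350
theta = 125° - 22° = 103° = 103° (mod 360)

1.8350 cis(103°)


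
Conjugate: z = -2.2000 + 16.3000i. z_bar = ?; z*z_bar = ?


z_bar = -2.2000 - 16.3000i
z*z_bar = (-2.2)^2 + 16.3^2 = 4.84 + 265.69 = 270.53

z_bar = -2.2000 - 16.3000i, z*z_bar = 270.53


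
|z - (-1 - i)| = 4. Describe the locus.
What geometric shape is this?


|z - z0| = r is a circle with center z0 and radius r.
Center = (-1, -1), radius = 4

Circle with center (-1, -1) and radius 4


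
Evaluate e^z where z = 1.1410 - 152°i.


e^1.1410 = 3.1299
cos(-152°) = -0.88295
sin(-152°) = -0.46947
Real = 3.1299*(-0.88295) = -2.7635
Imag = 3.1299*(-0.46947) = -1.4694

-2.7635 - 1.4694i


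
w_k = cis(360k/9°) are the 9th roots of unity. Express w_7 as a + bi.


Angle = 360*7/9 = 280°
a = cos(280°) = 0.1736
b = sin(280°) = -0.9848

0.1736 - 0.9848i


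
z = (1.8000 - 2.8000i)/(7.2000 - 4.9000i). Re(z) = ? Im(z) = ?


Multiply by conjugate: (1.8000 - 2.8000i)(7.2000 + 4.9000i) / (7.2^2 + (-4.9)^2)
Numerator real = 1.8*7.2 - (2.8)*(-4.9) = 26.68
Numerator imag = -2.8*7.2 - 1.8*(-4.9) = -11.34
Denominator = 75.85
Re(z) = 26.68/75.85 = 0.3517
Im(z) = -11.34/75.85 = -0.1495

Re(z) = 0.3517, Im(z) = -0.1495


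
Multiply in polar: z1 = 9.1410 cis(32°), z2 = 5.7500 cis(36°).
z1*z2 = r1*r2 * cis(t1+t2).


r = 9.1410 * 5.7500 = 52.5607
theta = 32° + 36° = 68° = 68° (mod 360)

52.5607 cis(68°)


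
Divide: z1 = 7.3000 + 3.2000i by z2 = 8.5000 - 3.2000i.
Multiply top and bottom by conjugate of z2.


Conjugate of z2 = 8.5000 + 3.2000i
Numerator: (7.3000 + 3.2000i)(8.5000 + 3.2000i) = 51.8100 + 50.5600i
Denominator: 8.5^2 + (-3.2)^2 = 82.49
Result = (51.8100 + 50.5600i)/82.49

0.6281 + 0.6129i


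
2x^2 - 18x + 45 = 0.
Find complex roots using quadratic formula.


disc = (-18)^2 - 4*2*45 = 324 - 360 = -36
sqrt(|disc|) = sqrt(36) = 6.0000
Real part = 18/(2*2) = 4.5000
Imag part = 6.0000/(2*2) = 1.5000

4.5000 ± 1.5000i
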